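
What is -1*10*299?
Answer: -2990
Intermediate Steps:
-1*10*299 = -10*299 = -2990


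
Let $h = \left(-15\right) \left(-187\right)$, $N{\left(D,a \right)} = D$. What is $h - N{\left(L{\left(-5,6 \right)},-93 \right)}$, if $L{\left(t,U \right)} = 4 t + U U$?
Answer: $2789$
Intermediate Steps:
$L{\left(t,U \right)} = U^{2} + 4 t$ ($L{\left(t,U \right)} = 4 t + U^{2} = U^{2} + 4 t$)
$h = 2805$
$h - N{\left(L{\left(-5,6 \right)},-93 \right)} = 2805 - \left(6^{2} + 4 \left(-5\right)\right) = 2805 - \left(36 - 20\right) = 2805 - 16 = 2789$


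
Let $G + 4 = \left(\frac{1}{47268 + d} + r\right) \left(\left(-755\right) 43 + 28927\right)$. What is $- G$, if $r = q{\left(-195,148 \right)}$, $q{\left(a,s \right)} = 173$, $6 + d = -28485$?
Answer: $\frac{11492992144}{18777} \approx 6.1208 \cdot 10^{5}$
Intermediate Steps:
$d = -28491$ ($d = -6 - 28485 = -28491$)
$r = 173$
$G = - \frac{11492992144}{18777}$ ($G = -4 + \left(\frac{1}{47268 - 28491} + 173\right) \left(\left(-755\right) 43 + 28927\right) = -4 + \left(\frac{1}{18777} + 173\right) \left(-32465 + 28927\right) = -4 + \left(\frac{1}{18777} + 173\right) \left(-3538\right) = -4 + \frac{3248422}{18777} \left(-3538\right) = -4 - \frac{11492917036}{18777} = - \frac{11492992144}{18777} \approx -6.1208 \cdot 10^{5}$)
$- G = \left(-1\right) \left(- \frac{11492992144}{18777}\right) = \frac{11492992144}{18777}$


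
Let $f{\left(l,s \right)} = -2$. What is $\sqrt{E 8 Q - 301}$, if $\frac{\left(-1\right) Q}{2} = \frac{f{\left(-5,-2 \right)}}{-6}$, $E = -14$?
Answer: $\frac{i \sqrt{2037}}{3} \approx 15.044 i$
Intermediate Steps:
$Q = - \frac{2}{3}$ ($Q = - 2 \left(- \frac{2}{-6}\right) = - 2 \left(\left(-2\right) \left(- \frac{1}{6}\right)\right) = \left(-2\right) \frac{1}{3} = - \frac{2}{3} \approx -0.66667$)
$\sqrt{E 8 Q - 301} = \sqrt{\left(-14\right) 8 \left(- \frac{2}{3}\right) - 301} = \sqrt{\left(-112\right) \left(- \frac{2}{3}\right) - 301} = \sqrt{\frac{224}{3} - 301} = \sqrt{- \frac{679}{3}} = \frac{i \sqrt{2037}}{3}$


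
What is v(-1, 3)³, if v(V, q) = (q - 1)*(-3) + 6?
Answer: 0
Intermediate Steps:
v(V, q) = 9 - 3*q (v(V, q) = (-1 + q)*(-3) + 6 = (3 - 3*q) + 6 = 9 - 3*q)
v(-1, 3)³ = (9 - 3*3)³ = (9 - 9)³ = 0³ = 0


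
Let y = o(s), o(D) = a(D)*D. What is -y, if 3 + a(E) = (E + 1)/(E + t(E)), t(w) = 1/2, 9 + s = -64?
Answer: -21243/145 ≈ -146.50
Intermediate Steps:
s = -73 (s = -9 - 64 = -73)
t(w) = ½
a(E) = -3 + (1 + E)/(½ + E) (a(E) = -3 + (E + 1)/(E + ½) = -3 + (1 + E)/(½ + E))
o(D) = D*(-1 - 4*D)/(1 + 2*D) (o(D) = ((-1 - 4*D)/(1 + 2*D))*D = D*(-1 - 4*D)/(1 + 2*D))
y = 21243/145 (y = -1*(-73)*(1 + 4*(-73))/(1 + 2*(-73)) = -1*(-73)*(1 - 292)/(1 - 146) = -1*(-73)*(-291)/(-145) = -1*(-73)*(-1/145)*(-291) = 21243/145 ≈ 146.50)
-y = -1*21243/145 = -21243/145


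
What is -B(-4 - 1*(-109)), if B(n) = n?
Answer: -105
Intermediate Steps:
-B(-4 - 1*(-109)) = -(-4 - 1*(-109)) = -(-4 + 109) = -1*105 = -105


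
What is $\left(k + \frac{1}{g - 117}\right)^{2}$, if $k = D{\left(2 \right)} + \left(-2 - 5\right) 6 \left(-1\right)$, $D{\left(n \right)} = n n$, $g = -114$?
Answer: $\frac{112890625}{53361} \approx 2115.6$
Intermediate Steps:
$D{\left(n \right)} = n^{2}$
$k = 46$ ($k = 2^{2} + \left(-2 - 5\right) 6 \left(-1\right) = 4 + \left(-7\right) 6 \left(-1\right) = 4 - -42 = 4 + 42 = 46$)
$\left(k + \frac{1}{g - 117}\right)^{2} = \left(46 + \frac{1}{-114 - 117}\right)^{2} = \left(46 + \frac{1}{-231}\right)^{2} = \left(46 - \frac{1}{231}\right)^{2} = \left(\frac{10625}{231}\right)^{2} = \frac{112890625}{53361}$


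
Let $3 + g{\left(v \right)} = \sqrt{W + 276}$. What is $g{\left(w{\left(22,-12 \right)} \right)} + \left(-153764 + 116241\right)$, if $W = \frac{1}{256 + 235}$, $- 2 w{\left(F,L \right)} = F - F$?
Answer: $-37526 + \frac{\sqrt{66538847}}{491} \approx -37509.0$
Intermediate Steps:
$w{\left(F,L \right)} = 0$ ($w{\left(F,L \right)} = - \frac{F - F}{2} = \left(- \frac{1}{2}\right) 0 = 0$)
$W = \frac{1}{491} \approx 0.0020367$
$g{\left(v \right)} = -3 + \frac{\sqrt{66538847}}{491}$ ($g{\left(v \right)} = -3 + \sqrt{\frac{1}{491} + 276} = -3 + \sqrt{\frac{135517}{491}} = -3 + \frac{\sqrt{66538847}}{491}$)
$g{\left(w{\left(22,-12 \right)} \right)} + \left(-153764 + 116241\right) = \left(-3 + \frac{\sqrt{66538847}}{491}\right) + \left(-153764 + 116241\right) = \left(-3 + \frac{\sqrt{66538847}}{491}\right) - 37523 = -37526 + \frac{\sqrt{66538847}}{491}$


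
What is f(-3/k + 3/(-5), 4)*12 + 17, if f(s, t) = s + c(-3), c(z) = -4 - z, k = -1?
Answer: 169/5 ≈ 33.800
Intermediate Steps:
f(s, t) = -1 + s (f(s, t) = s + (-4 - 1*(-3)) = s + (-4 + 3) = s - 1 = -1 + s)
f(-3/k + 3/(-5), 4)*12 + 17 = (-1 + (-3/(-1) + 3/(-5)))*12 + 17 = (-1 + (-3*(-1) + 3*(-⅕)))*12 + 17 = (-1 + (3 - ⅗))*12 + 17 = (-1 + 12/5)*12 + 17 = (7/5)*12 + 17 = 84/5 + 17 = 169/5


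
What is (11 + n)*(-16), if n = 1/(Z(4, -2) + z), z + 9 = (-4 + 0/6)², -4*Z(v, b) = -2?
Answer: -2672/15 ≈ -178.13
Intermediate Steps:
Z(v, b) = ½ (Z(v, b) = -¼*(-2) = ½)
z = 7 (z = -9 + (-4 + 0/6)² = -9 + (-4 + 0*(⅙))² = -9 + (-4 + 0)² = -9 + (-4)² = -9 + 16 = 7)
n = 2/15 (n = 1/(½ + 7) = 1/(15/2) = 2/15 ≈ 0.13333)
(11 + n)*(-16) = (11 + 2/15)*(-16) = (167/15)*(-16) = -2672/15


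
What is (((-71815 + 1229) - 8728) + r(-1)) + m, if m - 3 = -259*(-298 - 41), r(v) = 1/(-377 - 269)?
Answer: 5484539/646 ≈ 8490.0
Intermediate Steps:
r(v) = -1/646 (r(v) = 1/(-646) = -1/646)
m = 87804 (m = 3 - 259*(-298 - 41) = 3 - 259*(-339) = 3 + 87801 = 87804)
(((-71815 + 1229) - 8728) + r(-1)) + m = (((-71815 + 1229) - 8728) - 1/646) + 87804 = ((-70586 - 8728) - 1/646) + 87804 = (-79314 - 1/646) + 87804 = -51236845/646 + 87804 = 5484539/646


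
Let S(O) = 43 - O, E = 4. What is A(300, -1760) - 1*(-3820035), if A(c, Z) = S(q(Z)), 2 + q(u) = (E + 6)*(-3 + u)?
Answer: 3837710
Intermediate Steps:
q(u) = -32 + 10*u (q(u) = -2 + (4 + 6)*(-3 + u) = -2 + 10*(-3 + u) = -2 + (-30 + 10*u) = -32 + 10*u)
A(c, Z) = 75 - 10*Z (A(c, Z) = 43 - (-32 + 10*Z) = 43 + (32 - 10*Z) = 75 - 10*Z)
A(300, -1760) - 1*(-3820035) = (75 - 10*(-1760)) - 1*(-3820035) = (75 + 17600) + 3820035 = 17675 + 3820035 = 3837710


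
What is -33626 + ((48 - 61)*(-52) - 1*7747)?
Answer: -40697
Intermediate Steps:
-33626 + ((48 - 61)*(-52) - 1*7747) = -33626 + (-13*(-52) - 7747) = -33626 + (676 - 7747) = -33626 - 7071 = -40697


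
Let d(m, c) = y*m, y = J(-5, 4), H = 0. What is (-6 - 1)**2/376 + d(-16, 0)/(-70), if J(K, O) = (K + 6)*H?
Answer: 49/376 ≈ 0.13032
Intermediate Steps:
J(K, O) = 0 (J(K, O) = (K + 6)*0 = (6 + K)*0 = 0)
y = 0
d(m, c) = 0 (d(m, c) = 0*m = 0)
(-6 - 1)**2/376 + d(-16, 0)/(-70) = (-6 - 1)**2/376 + 0/(-70) = (-7)**2*(1/376) + 0*(-1/70) = 49*(1/376) + 0 = 49/376 + 0 = 49/376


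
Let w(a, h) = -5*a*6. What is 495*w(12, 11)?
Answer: -178200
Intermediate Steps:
w(a, h) = -30*a
495*w(12, 11) = 495*(-30*12) = 495*(-360) = -178200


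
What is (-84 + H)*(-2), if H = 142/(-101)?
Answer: 17252/101 ≈ 170.81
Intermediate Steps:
H = -142/101 (H = 142*(-1/101) = -142/101 ≈ -1.4059)
(-84 + H)*(-2) = (-84 - 142/101)*(-2) = -8626/101*(-2) = 17252/101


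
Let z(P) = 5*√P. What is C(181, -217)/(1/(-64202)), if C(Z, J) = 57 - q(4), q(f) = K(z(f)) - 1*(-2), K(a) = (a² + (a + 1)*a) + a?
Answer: 10593330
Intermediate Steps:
K(a) = a + a² + a*(1 + a) (K(a) = (a² + (1 + a)*a) + a = (a² + a*(1 + a)) + a = a + a² + a*(1 + a))
q(f) = 2 + 10*√f*(1 + 5*√f) (q(f) = 2*(5*√f)*(1 + 5*√f) - 1*(-2) = 10*√f*(1 + 5*√f) + 2 = 2 + 10*√f*(1 + 5*√f))
C(Z, J) = -165 (C(Z, J) = 57 - (2 + 10*√4 + 50*4) = 57 - (2 + 10*2 + 200) = 57 - (2 + 20 + 200) = 57 - 1*222 = 57 - 222 = -165)
C(181, -217)/(1/(-64202)) = -165/(1/(-64202)) = -165/(-1/64202) = -165*(-64202) = 10593330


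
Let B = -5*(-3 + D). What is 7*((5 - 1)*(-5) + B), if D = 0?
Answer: -35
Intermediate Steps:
B = 15 (B = -5*(-3 + 0) = -5*(-3) = 15)
7*((5 - 1)*(-5) + B) = 7*((5 - 1)*(-5) + 15) = 7*(4*(-5) + 15) = 7*(-20 + 15) = 7*(-5) = -35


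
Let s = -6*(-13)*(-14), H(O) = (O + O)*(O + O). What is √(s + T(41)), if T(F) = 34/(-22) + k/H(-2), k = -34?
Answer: I*√2121218/44 ≈ 33.101*I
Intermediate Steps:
H(O) = 4*O² (H(O) = (2*O)*(2*O) = 4*O²)
T(F) = -323/88 (T(F) = 34/(-22) - 34/(4*(-2)²) = 34*(-1/22) - 34/(4*4) = -17/11 - 34/16 = -17/11 - 34*1/16 = -17/11 - 17/8 = -323/88)
s = -1092 (s = 78*(-14) = -1092)
√(s + T(41)) = √(-1092 - 323/88) = √(-96419/88) = I*√2121218/44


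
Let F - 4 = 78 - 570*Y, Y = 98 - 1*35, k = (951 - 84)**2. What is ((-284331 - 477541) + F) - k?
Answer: -1549389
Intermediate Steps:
k = 751689 (k = 867**2 = 751689)
Y = 63 (Y = 98 - 35 = 63)
F = -35828 (F = 4 + (78 - 570*63) = 4 + (78 - 35910) = 4 - 35832 = -35828)
((-284331 - 477541) + F) - k = ((-284331 - 477541) - 35828) - 1*751689 = (-761872 - 35828) - 751689 = -797700 - 751689 = -1549389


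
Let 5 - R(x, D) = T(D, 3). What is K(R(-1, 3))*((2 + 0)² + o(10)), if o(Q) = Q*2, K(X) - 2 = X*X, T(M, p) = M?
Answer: 144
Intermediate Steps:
R(x, D) = 5 - D
K(X) = 2 + X² (K(X) = 2 + X*X = 2 + X²)
o(Q) = 2*Q
K(R(-1, 3))*((2 + 0)² + o(10)) = (2 + (5 - 1*3)²)*((2 + 0)² + 2*10) = (2 + (5 - 3)²)*(2² + 20) = (2 + 2²)*(4 + 20) = (2 + 4)*24 = 6*24 = 144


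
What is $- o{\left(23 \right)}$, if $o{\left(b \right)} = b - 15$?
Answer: $-8$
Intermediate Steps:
$o{\left(b \right)} = -15 + b$
$- o{\left(23 \right)} = - (-15 + 23) = \left(-1\right) 8 = -8$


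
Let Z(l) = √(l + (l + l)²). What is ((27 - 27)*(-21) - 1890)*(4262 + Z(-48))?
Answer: -8055180 - 7560*√573 ≈ -8.2361e+6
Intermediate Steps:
Z(l) = √(l + 4*l²) (Z(l) = √(l + (2*l)²) = √(l + 4*l²))
((27 - 27)*(-21) - 1890)*(4262 + Z(-48)) = ((27 - 27)*(-21) - 1890)*(4262 + √(-48*(1 + 4*(-48)))) = (0*(-21) - 1890)*(4262 + √(-48*(1 - 192))) = (0 - 1890)*(4262 + √(-48*(-191))) = -1890*(4262 + √9168) = -1890*(4262 + 4*√573) = -8055180 - 7560*√573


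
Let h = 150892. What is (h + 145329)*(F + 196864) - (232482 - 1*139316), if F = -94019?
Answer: 30464755579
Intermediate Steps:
(h + 145329)*(F + 196864) - (232482 - 1*139316) = (150892 + 145329)*(-94019 + 196864) - (232482 - 1*139316) = 296221*102845 - (232482 - 139316) = 30464848745 - 1*93166 = 30464848745 - 93166 = 30464755579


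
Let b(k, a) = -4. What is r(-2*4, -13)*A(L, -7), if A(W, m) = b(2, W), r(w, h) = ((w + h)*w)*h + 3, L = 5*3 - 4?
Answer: 8724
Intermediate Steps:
L = 11 (L = 15 - 4 = 11)
r(w, h) = 3 + h*w*(h + w) (r(w, h) = ((h + w)*w)*h + 3 = (w*(h + w))*h + 3 = h*w*(h + w) + 3 = 3 + h*w*(h + w))
A(W, m) = -4
r(-2*4, -13)*A(L, -7) = (3 - 13*(-2*4)**2 - 2*4*(-13)**2)*(-4) = (3 - 13*(-8)**2 - 8*169)*(-4) = (3 - 13*64 - 1352)*(-4) = (3 - 832 - 1352)*(-4) = -2181*(-4) = 8724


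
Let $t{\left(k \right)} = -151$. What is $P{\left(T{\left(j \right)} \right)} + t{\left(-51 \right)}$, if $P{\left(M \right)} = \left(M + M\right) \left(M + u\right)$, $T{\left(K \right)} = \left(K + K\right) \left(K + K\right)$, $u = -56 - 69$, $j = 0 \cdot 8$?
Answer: $-151$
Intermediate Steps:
$j = 0$
$u = -125$ ($u = -56 - 69 = -125$)
$T{\left(K \right)} = 4 K^{2}$ ($T{\left(K \right)} = 2 K 2 K = 4 K^{2}$)
$P{\left(M \right)} = 2 M \left(-125 + M\right)$ ($P{\left(M \right)} = \left(M + M\right) \left(M - 125\right) = 2 M \left(-125 + M\right)$)
$P{\left(T{\left(j \right)} \right)} + t{\left(-51 \right)} = 2 \cdot 4 \cdot 0^{2} \left(-125 + 4 \cdot 0^{2}\right) - 151 = 2 \cdot 4 \cdot 0 \left(-125 + 4 \cdot 0\right) - 151 = 2 \cdot 0 \left(-125 + 0\right) - 151 = 2 \cdot 0 \left(-125\right) - 151 = 0 - 151 = -151$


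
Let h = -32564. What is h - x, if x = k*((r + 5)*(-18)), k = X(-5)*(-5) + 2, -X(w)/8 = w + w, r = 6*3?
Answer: -197336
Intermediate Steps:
r = 18
X(w) = -16*w (X(w) = -8*(w + w) = -16*w)
k = -398 (k = -16*(-5)*(-5) + 2 = 80*(-5) + 2 = -400 + 2 = -398)
x = 164772 (x = -398*(18 + 5)*(-18) = -9154*(-18) = -398*(-414) = 164772)
h - x = -32564 - 1*164772 = -32564 - 164772 = -197336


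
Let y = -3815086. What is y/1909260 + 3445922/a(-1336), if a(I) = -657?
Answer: -121882732393/23229330 ≈ -5246.9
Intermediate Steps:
y/1909260 + 3445922/a(-1336) = -3815086/1909260 + 3445922/(-657) = -3815086*1/1909260 + 3445922*(-1/657) = -1907543/954630 - 3445922/657 = -121882732393/23229330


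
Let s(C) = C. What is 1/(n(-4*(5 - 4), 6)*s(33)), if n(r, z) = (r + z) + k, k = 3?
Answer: 1/165 ≈ 0.0060606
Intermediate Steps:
n(r, z) = 3 + r + z (n(r, z) = (r + z) + 3 = 3 + r + z)
1/(n(-4*(5 - 4), 6)*s(33)) = 1/((3 - 4*(5 - 4) + 6)*33) = 1/((3 - 4*1 + 6)*33) = 1/((3 - 4 + 6)*33) = 1/(5*33) = 1/165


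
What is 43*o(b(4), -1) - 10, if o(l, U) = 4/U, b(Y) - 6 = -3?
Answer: -182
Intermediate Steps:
b(Y) = 3 (b(Y) = 6 - 3 = 3)
43*o(b(4), -1) - 10 = 43*(4/(-1)) - 10 = 43*(4*(-1)) - 10 = 43*(-4) - 10 = -172 - 10 = -182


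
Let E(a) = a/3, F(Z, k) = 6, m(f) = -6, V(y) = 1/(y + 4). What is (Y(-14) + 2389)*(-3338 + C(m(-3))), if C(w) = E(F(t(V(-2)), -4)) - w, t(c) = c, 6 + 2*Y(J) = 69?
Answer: -8060265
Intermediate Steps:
Y(J) = 63/2 (Y(J) = -3 + (½)*69 = -3 + 69/2 = 63/2)
V(y) = 1/(4 + y)
E(a) = a/3 (E(a) = a*(⅓) = a/3)
C(w) = 2 - w (C(w) = (⅓)*6 - w = 2 - w)
(Y(-14) + 2389)*(-3338 + C(m(-3))) = (63/2 + 2389)*(-3338 + (2 - 1*(-6))) = 4841*(-3338 + (2 + 6))/2 = 4841*(-3338 + 8)/2 = (4841/2)*(-3330) = -8060265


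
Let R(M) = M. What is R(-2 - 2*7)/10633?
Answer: -16/10633 ≈ -0.0015047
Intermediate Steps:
R(-2 - 2*7)/10633 = (-2 - 2*7)/10633 = (-2 - 14)*(1/10633) = -16*1/10633 = -16/10633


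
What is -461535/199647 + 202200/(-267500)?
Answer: -546097453/178018575 ≈ -3.0676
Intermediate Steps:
-461535/199647 + 202200/(-267500) = -461535*1/199647 + 202200*(-1/267500) = -153845/66549 - 2022/2675 = -546097453/178018575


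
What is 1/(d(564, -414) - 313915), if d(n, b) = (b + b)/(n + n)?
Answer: -94/29508079 ≈ -3.1856e-6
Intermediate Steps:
d(n, b) = b/n (d(n, b) = (2*b)/((2*n)) = (2*b)*(1/(2*n)) = b/n)
1/(d(564, -414) - 313915) = 1/(-414/564 - 313915) = 1/(-414*1/564 - 313915) = 1/(-69/94 - 313915) = 1/(-29508079/94) = -94/29508079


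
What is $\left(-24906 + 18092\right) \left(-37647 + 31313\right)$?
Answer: $43159876$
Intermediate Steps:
$\left(-24906 + 18092\right) \left(-37647 + 31313\right) = \left(-6814\right) \left(-6334\right) = 43159876$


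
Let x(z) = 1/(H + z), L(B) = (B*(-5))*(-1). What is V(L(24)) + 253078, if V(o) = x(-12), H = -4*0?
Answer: 3036935/12 ≈ 2.5308e+5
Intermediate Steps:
H = 0
L(B) = 5*B (L(B) = -5*B*(-1) = 5*B)
x(z) = 1/z (x(z) = 1/(0 + z) = 1/z)
V(o) = -1/12 (V(o) = 1/(-12) = -1/12)
V(L(24)) + 253078 = -1/12 + 253078 = 3036935/12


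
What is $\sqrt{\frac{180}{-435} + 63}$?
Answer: $\frac{11 \sqrt{435}}{29} \approx 7.9111$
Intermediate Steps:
$\sqrt{\frac{180}{-435} + 63} = \sqrt{180 \left(- \frac{1}{435}\right) + 63} = \sqrt{- \frac{12}{29} + 63} = \sqrt{\frac{1815}{29}} = \frac{11 \sqrt{435}}{29}$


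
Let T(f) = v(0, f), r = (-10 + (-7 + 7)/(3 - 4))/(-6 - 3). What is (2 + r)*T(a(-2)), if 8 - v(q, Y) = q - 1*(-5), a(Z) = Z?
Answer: 28/3 ≈ 9.3333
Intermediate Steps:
v(q, Y) = 3 - q (v(q, Y) = 8 - (q - 1*(-5)) = 8 - (q + 5) = 8 - (5 + q) = 8 + (-5 - q) = 3 - q)
r = 10/9 (r = (-10 + 0/(-1))/(-9) = (-10 + 0*(-1))*(-⅑) = (-10 + 0)*(-⅑) = -10*(-⅑) = 10/9 ≈ 1.1111)
T(f) = 3 (T(f) = 3 - 1*0 = 3 + 0 = 3)
(2 + r)*T(a(-2)) = (2 + 10/9)*3 = (28/9)*3 = 28/3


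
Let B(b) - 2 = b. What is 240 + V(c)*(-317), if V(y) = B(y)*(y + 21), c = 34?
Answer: -627420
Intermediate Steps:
B(b) = 2 + b
V(y) = (2 + y)*(21 + y) (V(y) = (2 + y)*(y + 21) = (2 + y)*(21 + y))
240 + V(c)*(-317) = 240 + ((2 + 34)*(21 + 34))*(-317) = 240 + (36*55)*(-317) = 240 + 1980*(-317) = 240 - 627660 = -627420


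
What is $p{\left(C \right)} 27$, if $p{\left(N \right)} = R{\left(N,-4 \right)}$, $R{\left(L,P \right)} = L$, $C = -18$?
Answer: $-486$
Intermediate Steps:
$p{\left(N \right)} = N$
$p{\left(C \right)} 27 = \left(-18\right) 27 = -486$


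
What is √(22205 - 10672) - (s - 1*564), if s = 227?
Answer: 337 + √11533 ≈ 444.39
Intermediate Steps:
√(22205 - 10672) - (s - 1*564) = √(22205 - 10672) - (227 - 1*564) = √11533 - (227 - 564) = √11533 - 1*(-337) = √11533 + 337 = 337 + √11533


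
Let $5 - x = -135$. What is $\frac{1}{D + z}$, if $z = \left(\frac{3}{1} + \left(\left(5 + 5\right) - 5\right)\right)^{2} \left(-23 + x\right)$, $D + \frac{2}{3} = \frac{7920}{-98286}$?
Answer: $\frac{49143}{367946062} \approx 0.00013356$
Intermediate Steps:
$x = 140$ ($x = 5 - -135 = 5 + 135 = 140$)
$D = - \frac{36722}{49143}$ ($D = - \frac{2}{3} + \frac{7920}{-98286} = - \frac{2}{3} + 7920 \left(- \frac{1}{98286}\right) = - \frac{2}{3} - \frac{1320}{16381} = - \frac{36722}{49143} \approx -0.74725$)
$z = 7488$ ($z = \left(\frac{3}{1} + \left(\left(5 + 5\right) - 5\right)\right)^{2} \left(-23 + 140\right) = \left(3 \cdot 1 + \left(10 - 5\right)\right)^{2} \cdot 117 = \left(3 + 5\right)^{2} \cdot 117 = 8^{2} \cdot 117 = 64 \cdot 117 = 7488$)
$\frac{1}{D + z} = \frac{1}{- \frac{36722}{49143} + 7488} = \frac{1}{\frac{367946062}{49143}} = \frac{49143}{367946062}$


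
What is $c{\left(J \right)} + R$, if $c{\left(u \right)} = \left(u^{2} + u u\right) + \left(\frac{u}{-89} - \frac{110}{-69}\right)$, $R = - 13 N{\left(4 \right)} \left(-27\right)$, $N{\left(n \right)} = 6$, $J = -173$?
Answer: $\frac{380542651}{6141} \approx 61968.0$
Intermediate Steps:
$R = 2106$ ($R = \left(-13\right) 6 \left(-27\right) = \left(-78\right) \left(-27\right) = 2106$)
$c{\left(u \right)} = \frac{110}{69} + 2 u^{2} - \frac{u}{89}$ ($c{\left(u \right)} = \left(u^{2} + u^{2}\right) + \left(u \left(- \frac{1}{89}\right) - - \frac{110}{69}\right) = 2 u^{2} - \left(- \frac{110}{69} + \frac{u}{89}\right) = \frac{110}{69} + 2 u^{2} - \frac{u}{89}$)
$c{\left(J \right)} + R = \left(\frac{110}{69} + 2 \left(-173\right)^{2} - - \frac{173}{89}\right) + 2106 = \left(\frac{110}{69} + 2 \cdot 29929 + \frac{173}{89}\right) + 2106 = \left(\frac{110}{69} + 59858 + \frac{173}{89}\right) + 2106 = \frac{367609705}{6141} + 2106 = \frac{380542651}{6141}$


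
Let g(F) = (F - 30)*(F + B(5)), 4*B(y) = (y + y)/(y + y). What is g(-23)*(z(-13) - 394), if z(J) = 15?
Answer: -1827917/4 ≈ -4.5698e+5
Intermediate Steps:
B(y) = 1/4 (B(y) = ((y + y)/(y + y))/4 = ((2*y)/((2*y)))/4 = ((2*y)*(1/(2*y)))/4 = (1/4)*1 = 1/4)
g(F) = (-30 + F)*(1/4 + F) (g(F) = (F - 30)*(F + 1/4) = (-30 + F)*(1/4 + F))
g(-23)*(z(-13) - 394) = (-15/2 + (-23)**2 - 119/4*(-23))*(15 - 394) = (-15/2 + 529 + 2737/4)*(-379) = (4823/4)*(-379) = -1827917/4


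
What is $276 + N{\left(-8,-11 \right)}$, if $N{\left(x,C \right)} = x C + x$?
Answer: $356$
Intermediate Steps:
$N{\left(x,C \right)} = x + C x$ ($N{\left(x,C \right)} = C x + x = x + C x$)
$276 + N{\left(-8,-11 \right)} = 276 - 8 \left(1 - 11\right) = 276 - -80 = 276 + 80 = 356$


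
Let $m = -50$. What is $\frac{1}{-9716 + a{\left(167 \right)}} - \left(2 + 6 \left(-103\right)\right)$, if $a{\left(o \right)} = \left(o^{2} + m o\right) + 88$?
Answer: $\frac{6105177}{9911} \approx 616.0$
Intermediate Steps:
$a{\left(o \right)} = 88 + o^{2} - 50 o$ ($a{\left(o \right)} = \left(o^{2} - 50 o\right) + 88 = 88 + o^{2} - 50 o$)
$\frac{1}{-9716 + a{\left(167 \right)}} - \left(2 + 6 \left(-103\right)\right) = \frac{1}{-9716 + \left(88 + 167^{2} - 8350\right)} - \left(2 + 6 \left(-103\right)\right) = \frac{1}{-9716 + \left(88 + 27889 - 8350\right)} - \left(2 - 618\right) = \frac{1}{-9716 + 19627} - -616 = \frac{1}{9911} + 616 = \frac{6105177}{9911}$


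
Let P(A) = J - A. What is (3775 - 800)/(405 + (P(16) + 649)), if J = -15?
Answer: 2975/1023 ≈ 2.9081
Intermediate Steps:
P(A) = -15 - A
(3775 - 800)/(405 + (P(16) + 649)) = (3775 - 800)/(405 + ((-15 - 1*16) + 649)) = 2975/(405 + ((-15 - 16) + 649)) = 2975/(405 + (-31 + 649)) = 2975/(405 + 618) = 2975/1023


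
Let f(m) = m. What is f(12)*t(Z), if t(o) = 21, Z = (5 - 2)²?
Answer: 252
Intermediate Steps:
Z = 9 (Z = 3² = 9)
f(12)*t(Z) = 12*21 = 252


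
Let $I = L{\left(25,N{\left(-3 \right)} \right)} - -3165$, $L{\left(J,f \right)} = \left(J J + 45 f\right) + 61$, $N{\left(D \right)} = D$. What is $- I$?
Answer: $-3716$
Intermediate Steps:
$L{\left(J,f \right)} = 61 + J^{2} + 45 f$ ($L{\left(J,f \right)} = \left(J^{2} + 45 f\right) + 61 = 61 + J^{2} + 45 f$)
$I = 3716$ ($I = \left(61 + 25^{2} + 45 \left(-3\right)\right) - -3165 = \left(61 + 625 - 135\right) + 3165 = 551 + 3165 = 3716$)
$- I = \left(-1\right) 3716 = -3716$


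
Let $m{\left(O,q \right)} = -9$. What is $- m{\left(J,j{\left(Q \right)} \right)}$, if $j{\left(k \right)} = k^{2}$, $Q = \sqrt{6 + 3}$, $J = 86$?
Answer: $9$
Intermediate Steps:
$Q = 3$ ($Q = \sqrt{9} = 3$)
$- m{\left(J,j{\left(Q \right)} \right)} = \left(-1\right) \left(-9\right) = 9$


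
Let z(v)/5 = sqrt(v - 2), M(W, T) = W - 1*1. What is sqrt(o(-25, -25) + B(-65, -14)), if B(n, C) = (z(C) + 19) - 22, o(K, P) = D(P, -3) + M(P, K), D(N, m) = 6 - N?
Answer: sqrt(2 + 20*I) ≈ 3.3241 + 3.0083*I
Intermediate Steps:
M(W, T) = -1 + W (M(W, T) = W - 1 = -1 + W)
z(v) = 5*sqrt(-2 + v) (z(v) = 5*sqrt(v - 2) = 5*sqrt(-2 + v))
o(K, P) = 5 (o(K, P) = (6 - P) + (-1 + P) = 5)
B(n, C) = -3 + 5*sqrt(-2 + C) (B(n, C) = (5*sqrt(-2 + C) + 19) - 22 = (19 + 5*sqrt(-2 + C)) - 22 = -3 + 5*sqrt(-2 + C))
sqrt(o(-25, -25) + B(-65, -14)) = sqrt(5 + (-3 + 5*sqrt(-2 - 14))) = sqrt(5 + (-3 + 5*sqrt(-16))) = sqrt(5 + (-3 + 5*(4*I))) = sqrt(5 + (-3 + 20*I)) = sqrt(2 + 20*I)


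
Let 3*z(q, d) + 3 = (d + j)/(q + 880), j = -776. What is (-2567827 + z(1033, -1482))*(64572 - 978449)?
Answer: 13467592552740550/5739 ≈ 2.3467e+12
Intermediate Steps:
z(q, d) = -1 + (-776 + d)/(3*(880 + q)) (z(q, d) = -1 + ((d - 776)/(q + 880))/3 = -1 + ((-776 + d)/(880 + q))/3 = -1 + (-776 + d)/(3*(880 + q)))
(-2567827 + z(1033, -1482))*(64572 - 978449) = (-2567827 + (-3416 - 1482 - 3*1033)/(3*(880 + 1033)))*(64572 - 978449) = (-2567827 + (⅓)*(-3416 - 1482 - 3099)/1913)*(-913877) = (-2567827 + (⅓)*(1/1913)*(-7997))*(-913877) = (-2567827 - 7997/5739)*(-913877) = -14736767150/5739*(-913877) = 13467592552740550/5739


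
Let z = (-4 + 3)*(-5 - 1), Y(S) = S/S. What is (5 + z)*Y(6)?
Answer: 11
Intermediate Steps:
Y(S) = 1
z = 6 (z = -1*(-6) = 6)
(5 + z)*Y(6) = (5 + 6)*1 = 11*1 = 11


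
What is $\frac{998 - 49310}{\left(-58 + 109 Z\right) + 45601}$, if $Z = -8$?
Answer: $- \frac{4392}{4061} \approx -1.0815$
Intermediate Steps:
$\frac{998 - 49310}{\left(-58 + 109 Z\right) + 45601} = \frac{998 - 49310}{\left(-58 + 109 \left(-8\right)\right) + 45601} = - \frac{48312}{\left(-58 - 872\right) + 45601} = - \frac{48312}{-930 + 45601} = - \frac{48312}{44671} = \left(-48312\right) \frac{1}{44671} = - \frac{4392}{4061}$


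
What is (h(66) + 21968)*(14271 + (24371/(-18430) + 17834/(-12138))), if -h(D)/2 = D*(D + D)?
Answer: 3625936907549792/55925835 ≈ 6.4835e+7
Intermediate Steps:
h(D) = -4*D² (h(D) = -2*D*(D + D) = -2*D*2*D = -4*D²)
(h(66) + 21968)*(14271 + (24371/(-18430) + 17834/(-12138))) = (-4*66² + 21968)*(14271 + (24371/(-18430) + 17834/(-12138))) = (-4*4356 + 21968)*(14271 + (24371*(-1/18430) + 17834*(-1/12138))) = (-17424 + 21968)*(14271 + (-24371/18430 - 8917/6069)) = 4544*(14271 - 312247909/111851670) = 4544*(1595922934661/111851670) = 3625936907549792/55925835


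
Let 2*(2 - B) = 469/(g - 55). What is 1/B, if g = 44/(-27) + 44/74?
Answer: 15994/98921 ≈ 0.16168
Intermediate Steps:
g = -1034/999 (g = 44*(-1/27) + 44*(1/74) = -44/27 + 22/37 = -1034/999 ≈ -1.0350)
B = 98921/15994 (B = 2 - 469/(2*(-1034/999 - 55)) = 2 - 469/(2*(-55979/999)) = 2 - (-999)*469/111958 = 2 - 1/2*(-66933/7997) = 2 + 66933/15994 = 98921/15994 ≈ 6.1849)
1/B = 1/(98921/15994) = 15994/98921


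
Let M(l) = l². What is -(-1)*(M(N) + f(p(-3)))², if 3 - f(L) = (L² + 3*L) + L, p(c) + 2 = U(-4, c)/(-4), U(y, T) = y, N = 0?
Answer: 36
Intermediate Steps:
p(c) = -1 (p(c) = -2 - 4/(-4) = -2 - 4*(-¼) = -2 + 1 = -1)
f(L) = 3 - L² - 4*L (f(L) = 3 - ((L² + 3*L) + L) = 3 - (L² + 4*L) = 3 + (-L² - 4*L) = 3 - L² - 4*L)
-(-1)*(M(N) + f(p(-3)))² = -(-1)*(0² + (3 - 1*(-1)² - 4*(-1)))² = -(-1)*(0 + (3 - 1*1 + 4))² = -(-1)*(0 + (3 - 1 + 4))² = -(-1)*(0 + 6)² = -(-1)*6² = -(-1)*36 = -1*(-36) = 36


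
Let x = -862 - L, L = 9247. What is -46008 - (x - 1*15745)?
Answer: -20154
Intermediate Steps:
x = -10109 (x = -862 - 1*9247 = -862 - 9247 = -10109)
-46008 - (x - 1*15745) = -46008 - (-10109 - 1*15745) = -46008 - (-10109 - 15745) = -46008 - 1*(-25854) = -46008 + 25854 = -20154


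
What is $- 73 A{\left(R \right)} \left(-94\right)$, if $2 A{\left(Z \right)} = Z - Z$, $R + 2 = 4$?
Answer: $0$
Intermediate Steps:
$R = 2$ ($R = -2 + 4 = 2$)
$A{\left(Z \right)} = 0$ ($A{\left(Z \right)} = \frac{Z - Z}{2} = \frac{1}{2} \cdot 0 = 0$)
$- 73 A{\left(R \right)} \left(-94\right) = \left(-73\right) 0 \left(-94\right) = 0 \left(-94\right) = 0$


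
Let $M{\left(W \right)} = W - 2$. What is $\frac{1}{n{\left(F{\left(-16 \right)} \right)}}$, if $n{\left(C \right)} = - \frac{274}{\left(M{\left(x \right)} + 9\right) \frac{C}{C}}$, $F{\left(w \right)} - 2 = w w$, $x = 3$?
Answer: $- \frac{5}{137} \approx -0.036496$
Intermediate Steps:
$M{\left(W \right)} = -2 + W$
$F{\left(w \right)} = 2 + w^{2}$ ($F{\left(w \right)} = 2 + w w = 2 + w^{2}$)
$n{\left(C \right)} = - \frac{137}{5}$ ($n{\left(C \right)} = - \frac{274}{\left(\left(-2 + 3\right) + 9\right) \frac{C}{C}} = - \frac{274}{\left(1 + 9\right) 1} = - \frac{274}{10 \cdot 1} = - \frac{274}{10} = \left(-274\right) \frac{1}{10} = - \frac{137}{5}$)
$\frac{1}{n{\left(F{\left(-16 \right)} \right)}} = \frac{1}{- \frac{137}{5}} = - \frac{5}{137}$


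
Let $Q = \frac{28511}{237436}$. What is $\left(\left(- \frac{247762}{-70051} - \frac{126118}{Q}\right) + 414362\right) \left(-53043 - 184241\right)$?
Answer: $\frac{301372774386298953056}{1997224061} \approx 1.509 \cdot 10^{11}$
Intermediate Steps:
$Q = \frac{28511}{237436}$ ($Q = 28511 \cdot \frac{1}{237436} = \frac{28511}{237436} \approx 0.12008$)
$\left(\left(- \frac{247762}{-70051} - \frac{126118}{Q}\right) + 414362\right) \left(-53043 - 184241\right) = \left(\left(- \frac{247762}{-70051} - \frac{126118}{\frac{28511}{237436}}\right) + 414362\right) \left(-53043 - 184241\right) = \left(\left(\left(-247762\right) \left(- \frac{1}{70051}\right) - \frac{29944953448}{28511}\right) + 414362\right) \left(-237284\right) = \left(\left(\frac{247762}{70051} - \frac{29944953448}{28511}\right) + 414362\right) \left(-237284\right) = \left(- \frac{2097666870043466}{1997224061} + 414362\right) \left(-237284\right) = \left(- \frac{1270093113679384}{1997224061}\right) \left(-237284\right) = \frac{301372774386298953056}{1997224061}$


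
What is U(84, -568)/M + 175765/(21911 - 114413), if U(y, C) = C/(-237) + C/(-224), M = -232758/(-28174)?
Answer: -1723903064129/1322934558372 ≈ -1.3031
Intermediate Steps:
M = 116379/14087 (M = -232758*(-1/28174) = 116379/14087 ≈ 8.2614)
U(y, C) = -461*C/53088 (U(y, C) = C*(-1/237) + C*(-1/224) = -C/237 - C/224 = -461*C/53088)
U(84, -568)/M + 175765/(21911 - 114413) = (-461/53088*(-568))/(116379/14087) + 175765/(21911 - 114413) = (32731/6636)*(14087/116379) + 175765/(-92502) = 461081597/772291044 + 175765*(-1/92502) = 461081597/772291044 - 175765/92502 = -1723903064129/1322934558372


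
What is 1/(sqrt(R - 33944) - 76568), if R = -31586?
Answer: -38284/2931362077 - I*sqrt(65530)/5862724154 ≈ -1.306e-5 - 4.3664e-8*I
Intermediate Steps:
1/(sqrt(R - 33944) - 76568) = 1/(sqrt(-31586 - 33944) - 76568) = 1/(sqrt(-65530) - 76568) = 1/(I*sqrt(65530) - 76568) = 1/(-76568 + I*sqrt(65530))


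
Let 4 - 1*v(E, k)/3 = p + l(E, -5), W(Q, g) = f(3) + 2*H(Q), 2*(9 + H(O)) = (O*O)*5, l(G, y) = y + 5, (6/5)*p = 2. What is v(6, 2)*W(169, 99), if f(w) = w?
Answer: 999530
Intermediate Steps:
p = 5/3 (p = (⅚)*2 = 5/3 ≈ 1.6667)
l(G, y) = 5 + y
H(O) = -9 + 5*O²/2 (H(O) = -9 + ((O*O)*5)/2 = -9 + (O²*5)/2 = -9 + (5*O²)/2 = -9 + 5*O²/2)
W(Q, g) = -15 + 5*Q² (W(Q, g) = 3 + 2*(-9 + 5*Q²/2) = 3 + (-18 + 5*Q²) = -15 + 5*Q²)
v(E, k) = 7 (v(E, k) = 12 - 3*(5/3 + (5 - 5)) = 12 - 3*(5/3 + 0) = 12 - 3*5/3 = 12 - 5 = 7)
v(6, 2)*W(169, 99) = 7*(-15 + 5*169²) = 7*(-15 + 5*28561) = 7*(-15 + 142805) = 7*142790 = 999530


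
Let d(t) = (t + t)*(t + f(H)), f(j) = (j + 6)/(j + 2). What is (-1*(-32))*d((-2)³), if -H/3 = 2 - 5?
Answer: 37376/11 ≈ 3397.8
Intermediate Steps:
H = 9 (H = -3*(2 - 5) = -3*(-3) = 9)
f(j) = (6 + j)/(2 + j)
d(t) = 2*t*(15/11 + t) (d(t) = (t + t)*(t + (6 + 9)/(2 + 9)) = (2*t)*(t + 15/11) = (2*t)*(15/11 + t) = 2*t*(15/11 + t))
(-1*(-32))*d((-2)³) = (-1*(-32))*((2/11)*(-2)³*(15 + 11*(-2)³)) = 32*((2/11)*(-8)*(15 + 11*(-8))) = 32*((2/11)*(-8)*(15 - 88)) = 32*((2/11)*(-8)*(-73)) = 32*(1168/11) = 37376/11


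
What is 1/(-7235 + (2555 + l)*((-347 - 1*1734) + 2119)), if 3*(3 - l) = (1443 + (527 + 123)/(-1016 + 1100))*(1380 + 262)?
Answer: -63/1895257291 ≈ -3.3241e-8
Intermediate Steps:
l = -50024162/63 (l = 3 - (1443 + (527 + 123)/(-1016 + 1100))*(1380 + 262)/3 = 3 - (1443 + 650/84)*1642/3 = 3 - (1443 + 650*(1/84))*1642/3 = 3 - (1443 + 325/42)*1642/3 = 3 - 60931*1642/126 = 3 - ⅓*50024351/21 = 3 - 50024351/63 = -50024162/63 ≈ -7.9403e+5)
1/(-7235 + (2555 + l)*((-347 - 1*1734) + 2119)) = 1/(-7235 + (2555 - 50024162/63)*((-347 - 1*1734) + 2119)) = 1/(-7235 - 49863197*((-347 - 1734) + 2119)/63) = 1/(-7235 - 49863197*(-2081 + 2119)/63) = 1/(-7235 - 49863197/63*38) = 1/(-7235 - 1894801486/63) = 1/(-1895257291/63) = -63/1895257291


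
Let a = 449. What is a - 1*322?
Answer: 127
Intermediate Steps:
a - 1*322 = 449 - 1*322 = 449 - 322 = 127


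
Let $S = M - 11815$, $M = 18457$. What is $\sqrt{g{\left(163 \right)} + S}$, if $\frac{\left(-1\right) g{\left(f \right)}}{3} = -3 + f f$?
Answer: $4 i \sqrt{4566} \approx 270.29 i$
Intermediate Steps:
$g{\left(f \right)} = 9 - 3 f^{2}$ ($g{\left(f \right)} = - 3 \left(-3 + f f\right) = - 3 \left(-3 + f^{2}\right) = 9 - 3 f^{2}$)
$S = 6642$ ($S = 18457 - 11815 = 6642$)
$\sqrt{g{\left(163 \right)} + S} = \sqrt{\left(9 - 3 \cdot 163^{2}\right) + 6642} = \sqrt{\left(9 - 79707\right) + 6642} = \sqrt{-79698 + 6642} = \sqrt{-73056} = 4 i \sqrt{4566}$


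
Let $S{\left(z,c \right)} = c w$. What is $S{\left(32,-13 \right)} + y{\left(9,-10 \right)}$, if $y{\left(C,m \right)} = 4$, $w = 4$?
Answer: $-48$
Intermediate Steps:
$S{\left(z,c \right)} = 4 c$ ($S{\left(z,c \right)} = c 4 = 4 c$)
$S{\left(32,-13 \right)} + y{\left(9,-10 \right)} = 4 \left(-13\right) + 4 = -52 + 4 = -48$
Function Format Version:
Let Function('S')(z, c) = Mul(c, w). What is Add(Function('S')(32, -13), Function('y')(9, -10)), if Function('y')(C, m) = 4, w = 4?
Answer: -48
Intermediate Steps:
Function('S')(z, c) = Mul(4, c) (Function('S')(z, c) = Mul(c, 4) = Mul(4, c))
Add(Function('S')(32, -13), Function('y')(9, -10)) = Add(Mul(4, -13), 4) = Add(-52, 4) = -48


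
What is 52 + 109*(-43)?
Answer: -4635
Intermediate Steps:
52 + 109*(-43) = 52 - 4687 = -4635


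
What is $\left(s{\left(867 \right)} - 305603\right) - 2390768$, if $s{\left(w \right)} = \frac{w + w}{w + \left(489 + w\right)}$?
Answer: $- \frac{1998010333}{741} \approx -2.6964 \cdot 10^{6}$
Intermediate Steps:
$s{\left(w \right)} = \frac{2 w}{489 + 2 w}$
$\left(s{\left(867 \right)} - 305603\right) - 2390768 = \left(2 \cdot 867 \frac{1}{489 + 2 \cdot 867} - 305603\right) - 2390768 = \left(2 \cdot 867 \frac{1}{489 + 1734} - 305603\right) - 2390768 = \left(2 \cdot 867 \cdot \frac{1}{2223} - 305603\right) - 2390768 = \left(\frac{578}{741} - 305603\right) - 2390768 = - \frac{226451245}{741} - 2390768 = - \frac{1998010333}{741}$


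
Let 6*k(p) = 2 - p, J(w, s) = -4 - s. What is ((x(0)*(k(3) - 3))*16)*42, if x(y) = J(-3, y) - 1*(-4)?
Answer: 0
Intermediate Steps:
k(p) = 1/3 - p/6 (k(p) = (2 - p)/6 = 1/3 - p/6)
x(y) = -y (x(y) = (-4 - y) - 1*(-4) = (-4 - y) + 4 = -y)
((x(0)*(k(3) - 3))*16)*42 = (((-1*0)*((1/3 - 1/6*3) - 3))*16)*42 = ((0*((1/3 - 1/2) - 3))*16)*42 = ((0*(-1/6 - 3))*16)*42 = ((0*(-19/6))*16)*42 = (0*16)*42 = 0*42 = 0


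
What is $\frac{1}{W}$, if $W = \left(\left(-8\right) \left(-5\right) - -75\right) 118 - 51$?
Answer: $\frac{1}{13519} \approx 7.397 \cdot 10^{-5}$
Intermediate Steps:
$W = 13519$ ($W = \left(40 + 75\right) 118 - 51 = 115 \cdot 118 - 51 = 13570 - 51 = 13519$)
$\frac{1}{W} = \frac{1}{13519}$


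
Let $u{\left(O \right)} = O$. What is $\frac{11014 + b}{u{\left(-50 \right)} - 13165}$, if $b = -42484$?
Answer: $\frac{2098}{881} \approx 2.3814$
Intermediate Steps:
$\frac{11014 + b}{u{\left(-50 \right)} - 13165} = \frac{11014 - 42484}{-50 - 13165} = - \frac{31470}{-13215} = \left(-31470\right) \left(- \frac{1}{13215}\right) = \frac{2098}{881}$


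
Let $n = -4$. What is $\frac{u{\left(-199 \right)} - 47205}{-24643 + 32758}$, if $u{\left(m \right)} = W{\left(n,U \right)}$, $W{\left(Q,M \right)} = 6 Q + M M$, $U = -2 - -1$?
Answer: $- \frac{47228}{8115} \approx -5.8198$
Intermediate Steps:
$U = -1$ ($U = -2 + 1 = -1$)
$W{\left(Q,M \right)} = M^{2} + 6 Q$ ($W{\left(Q,M \right)} = 6 Q + M^{2} = M^{2} + 6 Q$)
$u{\left(m \right)} = -23$ ($u{\left(m \right)} = \left(-1\right)^{2} + 6 \left(-4\right) = 1 - 24 = -23$)
$\frac{u{\left(-199 \right)} - 47205}{-24643 + 32758} = \frac{-23 - 47205}{-24643 + 32758} = - \frac{47228}{8115}$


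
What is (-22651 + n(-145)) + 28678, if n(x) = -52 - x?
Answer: 6120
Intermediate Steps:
(-22651 + n(-145)) + 28678 = (-22651 + (-52 - 1*(-145))) + 28678 = (-22651 + (-52 + 145)) + 28678 = (-22651 + 93) + 28678 = -22558 + 28678 = 6120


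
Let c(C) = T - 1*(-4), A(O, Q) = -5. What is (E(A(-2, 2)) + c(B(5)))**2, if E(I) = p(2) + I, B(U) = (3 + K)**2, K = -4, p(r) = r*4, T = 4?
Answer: 121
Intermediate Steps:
p(r) = 4*r
B(U) = 1 (B(U) = (3 - 4)**2 = (-1)**2 = 1)
E(I) = 8 + I (E(I) = 4*2 + I = 8 + I)
c(C) = 8 (c(C) = 4 - 1*(-4) = 4 + 4 = 8)
(E(A(-2, 2)) + c(B(5)))**2 = ((8 - 5) + 8)**2 = (3 + 8)**2 = 11**2 = 121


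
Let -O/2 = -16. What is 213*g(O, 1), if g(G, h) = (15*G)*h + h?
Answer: 102453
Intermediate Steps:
O = 32 (O = -2*(-16) = 32)
g(G, h) = h + 15*G*h (g(G, h) = 15*G*h + h = h + 15*G*h)
213*g(O, 1) = 213*(1*(1 + 15*32)) = 213*(1*(1 + 480)) = 213*(1*481) = 213*481 = 102453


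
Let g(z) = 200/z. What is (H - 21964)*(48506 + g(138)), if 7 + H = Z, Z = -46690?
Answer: -76603109418/23 ≈ -3.3306e+9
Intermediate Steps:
H = -46697 (H = -7 - 46690 = -46697)
(H - 21964)*(48506 + g(138)) = (-46697 - 21964)*(48506 + 200/138) = -68661*(48506 + 200*(1/138)) = -68661*(48506 + 100/69) = -68661*3347014/69 = -76603109418/23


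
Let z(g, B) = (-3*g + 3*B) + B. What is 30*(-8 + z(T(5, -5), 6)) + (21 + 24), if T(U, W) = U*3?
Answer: -825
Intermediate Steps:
T(U, W) = 3*U
z(g, B) = -3*g + 4*B
30*(-8 + z(T(5, -5), 6)) + (21 + 24) = 30*(-8 + (-9*5 + 4*6)) + (21 + 24) = 30*(-8 + (-3*15 + 24)) + 45 = 30*(-8 + (-45 + 24)) + 45 = 30*(-8 - 21) + 45 = 30*(-29) + 45 = -870 + 45 = -825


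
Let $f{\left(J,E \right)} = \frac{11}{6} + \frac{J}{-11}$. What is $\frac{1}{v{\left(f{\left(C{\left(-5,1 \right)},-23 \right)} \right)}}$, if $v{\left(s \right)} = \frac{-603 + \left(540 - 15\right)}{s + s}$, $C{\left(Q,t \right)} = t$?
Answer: $- \frac{115}{2574} \approx -0.044678$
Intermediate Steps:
$f{\left(J,E \right)} = \frac{11}{6} - \frac{J}{11}$ ($f{\left(J,E \right)} = 11 \cdot \frac{1}{6} + J \left(- \frac{1}{11}\right) = \frac{11}{6} - \frac{J}{11}$)
$v{\left(s \right)} = - \frac{39}{s}$ ($v{\left(s \right)} = \frac{-603 + \left(540 - 15\right)}{2 s} = \left(-603 + 525\right) \frac{1}{2 s} = - 78 \frac{1}{2 s} = - \frac{39}{s}$)
$\frac{1}{v{\left(f{\left(C{\left(-5,1 \right)},-23 \right)} \right)}} = \frac{1}{\left(-39\right) \frac{1}{\frac{11}{6} - \frac{1}{11}}} = \frac{1}{\left(-39\right) \frac{1}{\frac{115}{66}}} = \frac{1}{\left(-39\right) \frac{66}{115}} = \frac{1}{- \frac{2574}{115}} = - \frac{115}{2574}$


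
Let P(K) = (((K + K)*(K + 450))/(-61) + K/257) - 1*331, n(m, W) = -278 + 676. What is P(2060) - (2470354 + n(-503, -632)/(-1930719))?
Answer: -79913408323188269/30267881763 ≈ -2.6402e+6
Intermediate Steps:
n(m, W) = 398
P(K) = -331 + K/257 - 2*K*(450 + K)/61 (P(K) = (((2*K)*(450 + K))*(-1/61) + K*(1/257)) - 331 = ((2*K*(450 + K))*(-1/61) + K/257) - 331 = (-2*K*(450 + K)/61 + K/257) - 331 = (K/257 - 2*K*(450 + K)/61) - 331 = -331 + K/257 - 2*K*(450 + K)/61)
P(2060) - (2470354 + n(-503, -632)/(-1930719)) = (-331 - 231239/15677*2060 - 2/61*2060**2) - (2470354 + 398/(-1930719)) = (-331 - 476352340/15677 - 2/61*4243600) - (2470354 + 398*(-1/1930719)) = (-331 - 476352340/15677 - 8487200/61) - (2470354 - 398/1930719) = -2662751827/15677 - 1*4769559404128/1930719 = -2662751827/15677 - 4769559404128/1930719 = -79913408323188269/30267881763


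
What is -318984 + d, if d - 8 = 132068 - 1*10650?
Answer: -197558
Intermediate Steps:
d = 121426 (d = 8 + (132068 - 1*10650) = 8 + (132068 - 10650) = 8 + 121418 = 121426)
-318984 + d = -318984 + 121426 = -197558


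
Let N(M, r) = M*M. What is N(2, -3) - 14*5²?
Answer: -346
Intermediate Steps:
N(M, r) = M²
N(2, -3) - 14*5² = 2² - 14*5² = 4 - 14*25 = 4 - 350 = -346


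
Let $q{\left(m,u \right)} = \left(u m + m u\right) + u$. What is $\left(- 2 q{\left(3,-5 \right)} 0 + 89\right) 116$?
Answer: $10324$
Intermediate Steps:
$q{\left(m,u \right)} = u + 2 m u$ ($q{\left(m,u \right)} = \left(m u + m u\right) + u = 2 m u + u = u + 2 m u$)
$\left(- 2 q{\left(3,-5 \right)} 0 + 89\right) 116 = \left(- 2 \left(- 5 \left(1 + 2 \cdot 3\right)\right) 0 + 89\right) 116 = \left(- 2 \left(- 5 \left(1 + 6\right)\right) 0 + 89\right) 116 = \left(- 2 \left(\left(-5\right) 7\right) 0 + 89\right) 116 = \left(\left(-2\right) \left(-35\right) 0 + 89\right) 116 = \left(70 \cdot 0 + 89\right) 116 = \left(0 + 89\right) 116 = 89 \cdot 116 = 10324$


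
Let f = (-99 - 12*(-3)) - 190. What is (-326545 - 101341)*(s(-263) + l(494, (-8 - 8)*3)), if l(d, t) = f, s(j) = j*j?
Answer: -29488191576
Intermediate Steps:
f = -253 (f = (-99 + 36) - 190 = -63 - 190 = -253)
s(j) = j²
l(d, t) = -253
(-326545 - 101341)*(s(-263) + l(494, (-8 - 8)*3)) = (-326545 - 101341)*((-263)² - 253) = -427886*(69169 - 253) = -427886*68916 = -29488191576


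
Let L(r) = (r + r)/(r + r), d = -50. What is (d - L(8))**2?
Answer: 2601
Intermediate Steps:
L(r) = 1 (L(r) = (2*r)/((2*r)) = (2*r)*(1/(2*r)) = 1)
(d - L(8))**2 = (-50 - 1*1)**2 = (-50 - 1)**2 = (-51)**2 = 2601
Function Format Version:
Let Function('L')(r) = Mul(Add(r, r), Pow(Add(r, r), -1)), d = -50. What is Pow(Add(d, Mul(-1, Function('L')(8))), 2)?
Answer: 2601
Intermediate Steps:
Function('L')(r) = 1 (Function('L')(r) = Mul(Mul(2, r), Pow(Mul(2, r), -1)) = Mul(Mul(2, r), Mul(Rational(1, 2), Pow(r, -1))) = 1)
Pow(Add(d, Mul(-1, Function('L')(8))), 2) = Pow(Add(-50, Mul(-1, 1)), 2) = Pow(Add(-50, -1), 2) = Pow(-51, 2) = 2601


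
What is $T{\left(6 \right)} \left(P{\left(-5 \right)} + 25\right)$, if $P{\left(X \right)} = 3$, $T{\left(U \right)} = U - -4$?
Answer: $280$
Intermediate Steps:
$T{\left(U \right)} = 4 + U$ ($T{\left(U \right)} = U + 4 = 4 + U$)
$T{\left(6 \right)} \left(P{\left(-5 \right)} + 25\right) = \left(4 + 6\right) \left(3 + 25\right) = 10 \cdot 28 = 280$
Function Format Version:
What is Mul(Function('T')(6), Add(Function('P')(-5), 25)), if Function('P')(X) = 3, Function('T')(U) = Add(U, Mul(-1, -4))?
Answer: 280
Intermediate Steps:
Function('T')(U) = Add(4, U) (Function('T')(U) = Add(U, 4) = Add(4, U))
Mul(Function('T')(6), Add(Function('P')(-5), 25)) = Mul(Add(4, 6), Add(3, 25)) = Mul(10, 28) = 280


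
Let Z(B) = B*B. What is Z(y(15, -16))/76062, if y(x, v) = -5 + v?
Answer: 21/3622 ≈ 0.0057979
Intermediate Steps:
Z(B) = B**2
Z(y(15, -16))/76062 = (-5 - 16)**2/76062 = (-21)**2*(1/76062) = 441*(1/76062) = 21/3622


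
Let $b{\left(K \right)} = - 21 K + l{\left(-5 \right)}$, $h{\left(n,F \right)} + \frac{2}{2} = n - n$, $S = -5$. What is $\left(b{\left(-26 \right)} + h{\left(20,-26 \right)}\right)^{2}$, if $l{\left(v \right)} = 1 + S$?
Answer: $292681$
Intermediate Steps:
$l{\left(v \right)} = -4$ ($l{\left(v \right)} = 1 - 5 = -4$)
$h{\left(n,F \right)} = -1$ ($h{\left(n,F \right)} = -1 + \left(n - n\right) = -1 + 0 = -1$)
$b{\left(K \right)} = -4 - 21 K$ ($b{\left(K \right)} = - 21 K - 4 = -4 - 21 K$)
$\left(b{\left(-26 \right)} + h{\left(20,-26 \right)}\right)^{2} = \left(\left(-4 - -546\right) - 1\right)^{2} = \left(\left(-4 + 546\right) - 1\right)^{2} = \left(542 - 1\right)^{2} = 541^{2} = 292681$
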